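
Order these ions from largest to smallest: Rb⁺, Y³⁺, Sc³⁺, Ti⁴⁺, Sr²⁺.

Rb⁺ > Sr²⁺ > Y³⁺ > Sc³⁺ > Ti⁴⁺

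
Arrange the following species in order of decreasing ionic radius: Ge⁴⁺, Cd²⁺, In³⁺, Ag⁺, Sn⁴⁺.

Tabulating Z and e⁻: Ge⁴⁺: 28 e⁻, Z=32, Sn⁴⁺: 46 e⁻, Z=50, In³⁺: 46 e⁻, Z=49, Cd²⁺: 46 e⁻, Z=48, Ag⁺: 46 e⁻, Z=47. Ge⁴⁺ < Sn⁴⁺ (same group, 1 shell fewer); Sn⁴⁺ < In³⁺ (isoelectronic, higher Z=50 is smaller); In³⁺ < Cd²⁺ (both 46 e⁻, Z=49>48); Cd²⁺ < Ag⁺ (both 46 e⁻, Z=48>47).

Ag⁺ > Cd²⁺ > In³⁺ > Sn⁴⁺ > Ge⁴⁺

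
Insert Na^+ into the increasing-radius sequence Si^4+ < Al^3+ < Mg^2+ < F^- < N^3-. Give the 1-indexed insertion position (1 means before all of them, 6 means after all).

These species are isoelectronic with 10 electrons. The only difference is the number of protons: Si^4+ (Z=14), Al^3+ (Z=13), Mg^2+ (Z=12), Na^+ (Z=11), F^- (Z=9), N^3- (Z=7). The strongest nuclear pull (Si^4+) gives the smallest ion.
The complete sequence is Si^4+ < Al^3+ < Mg^2+ < Na^+ < F^- < N^3-. Na^+ sits at position 4.

4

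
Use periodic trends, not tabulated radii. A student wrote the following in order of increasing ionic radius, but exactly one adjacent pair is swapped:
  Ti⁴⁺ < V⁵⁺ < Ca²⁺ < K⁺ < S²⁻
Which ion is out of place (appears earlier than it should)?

Check each adjacent pair. Ti⁴⁺ and V⁵⁺ are reversed: both have 18 electrons but Z(V)=23 > Z(Ti)=22, so V⁵⁺ should be the smaller of the two. No other neighbouring pair contradicts the periodic trends, so Ti⁴⁺ is the ion listed too early.

Ti⁴⁺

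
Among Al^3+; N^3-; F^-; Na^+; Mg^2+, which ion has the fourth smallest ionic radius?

These species are isoelectronic with 10 electrons. The only difference is the number of protons: Al^3+ (Z=13), Mg^2+ (Z=12), Na^+ (Z=11), F^- (Z=9), N^3- (Z=7). The strongest nuclear pull (Al^3+) gives the smallest ion.
Ordering: Al^3+ < Mg^2+ < Na^+ < F^- < N^3-. The fourth smallest is F^-.

F^-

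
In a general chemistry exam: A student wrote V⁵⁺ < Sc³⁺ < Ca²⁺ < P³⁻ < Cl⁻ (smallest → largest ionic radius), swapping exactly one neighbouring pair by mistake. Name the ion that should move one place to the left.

Compare adjacent ions: both have 18 electrons but Z(Cl)=17 > Z(P)=15, so Cl⁻ should be the smaller of the two — yet in this increasing list P³⁻ sits before Cl⁻. Nothing else is reversed, so Cl⁻ should move one place to the left.

Cl⁻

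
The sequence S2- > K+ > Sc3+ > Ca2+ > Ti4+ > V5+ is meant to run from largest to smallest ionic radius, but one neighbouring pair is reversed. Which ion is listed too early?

Compare adjacent ions: Sc3+ and Ca2+ share 18 electrons; the higher nuclear charge on Sc (Z=21) contracts it more, so Sc3+ < Ca2+ — yet in this decreasing list Sc3+ sits before Ca2+. Nothing else is reversed, so Sc3+ should move one place to the right.

Sc3+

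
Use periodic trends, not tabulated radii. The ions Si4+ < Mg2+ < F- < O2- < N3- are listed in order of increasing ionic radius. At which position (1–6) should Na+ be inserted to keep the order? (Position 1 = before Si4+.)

These species are isoelectronic with 10 electrons. The only difference is the number of protons: Si4+ (Z=14), Mg2+ (Z=12), Na+ (Z=11), F- (Z=9), O2- (Z=8), N3- (Z=7). The strongest nuclear pull (Si4+) gives the smallest ion.
Putting Na+ in gives Si4+ < Mg2+ < Na+ < F- < O2- < N3-; it lands at slot 3.

3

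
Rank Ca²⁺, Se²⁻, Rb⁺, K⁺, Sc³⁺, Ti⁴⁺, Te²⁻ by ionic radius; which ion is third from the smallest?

Ca²⁺

First list Z and electron count for each: Ti⁴⁺ has 18 e⁻ (Z=22), Sc³⁺ has 18 e⁻ (Z=21), Ca²⁺ has 18 e⁻ (Z=20), K⁺ has 18 e⁻ (Z=19), Rb⁺ has 36 e⁻ (Z=37), Se²⁻ has 36 e⁻ (Z=34), Te²⁻ has 54 e⁻ (Z=52). Ti⁴⁺ < Sc³⁺ (isoelectronic, higher Z=22 is smaller); Sc³⁺ < Ca²⁺ (isoelectronic, higher Z=21 is smaller); Ca²⁺ < K⁺ (isoelectronic, higher Z=20 is smaller); K⁺ < Rb⁺ (same group, period 4 vs 5); Rb⁺ < Se²⁻ (isoelectronic, higher Z=37 is smaller); Se²⁻ < Te²⁻ (same group, 1 shell fewer).
Full ascending order: Ti⁴⁺ < Sc³⁺ < Ca²⁺ < K⁺ < Rb⁺ < Se²⁻ < Te²⁻. Counting from the smallest, position 3 is Ca²⁺.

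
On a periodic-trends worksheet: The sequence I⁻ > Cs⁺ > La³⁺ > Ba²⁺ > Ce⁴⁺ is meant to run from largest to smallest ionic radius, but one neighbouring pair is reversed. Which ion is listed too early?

The pair La³⁺, Ba²⁺ is the wrong way round — both have 54 electrons but Z(La)=57 > Z(Ba)=56, so La³⁺ should be the smaller of the two. All other adjacent pairs agree with periodic trends, so La³⁺ is the misplaced ion.

La³⁺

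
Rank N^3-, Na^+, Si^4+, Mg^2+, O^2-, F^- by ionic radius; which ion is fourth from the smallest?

F^-

These species are isoelectronic with 10 electrons. The only difference is the number of protons: Si^4+ (Z=14), Mg^2+ (Z=12), Na^+ (Z=11), F^- (Z=9), O^2- (Z=8), N^3- (Z=7). The strongest nuclear pull (Si^4+) gives the smallest ion.
That gives Si^4+ < Mg^2+ < Na^+ < F^- < O^2- < N^3-. From the smallest end, number 4 is F^-.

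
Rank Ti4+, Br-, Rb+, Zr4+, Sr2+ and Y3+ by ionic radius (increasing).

Ti4+ < Zr4+ < Y3+ < Sr2+ < Rb+ < Br-

First list Z and electron count for each: Ti4+ (Z=22, 18 e⁻), Zr4+ (Z=40, 36 e⁻), Y3+ (Z=39, 36 e⁻), Sr2+ (Z=38, 36 e⁻), Rb+ (Z=37, 36 e⁻), Br- (Z=35, 36 e⁻). Ti4+ < Zr4+ (same group, period 4 vs 5); Zr4+ < Y3+ (isoelectronic, higher Z=40 is smaller); Y3+ < Sr2+ (isoelectronic, higher Z=39 is smaller); Sr2+ < Rb+ (isoelectronic, higher Z=38 is smaller); Rb+ < Br- (isoelectronic, higher Z=37 is smaller).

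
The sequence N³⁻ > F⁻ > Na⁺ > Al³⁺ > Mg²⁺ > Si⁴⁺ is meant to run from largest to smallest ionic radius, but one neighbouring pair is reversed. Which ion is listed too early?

Al³⁺

The pair Al³⁺, Mg²⁺ is the wrong way round — both have 10 electrons but Z(Al)=13 > Z(Mg)=12, so Al³⁺ should be the smaller of the two. All other adjacent pairs agree with periodic trends, so Al³⁺ is the misplaced ion.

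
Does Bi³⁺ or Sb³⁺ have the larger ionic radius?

These ions sit in one column with identical charge. Each step down the periodic table adds a principal shell, increasing the radius.

Bi³⁺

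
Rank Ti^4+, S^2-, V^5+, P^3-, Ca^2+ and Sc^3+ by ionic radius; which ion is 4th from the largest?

Sc^3+

Each ion has 18 electrons. The ranking follows nuclear charge in reverse — greater Z gives a smaller radius. V^5+ (Z=23), Ti^4+ (Z=22), Sc^3+ (Z=21), Ca^2+ (Z=20), S^2- (Z=16), P^3- (Z=15).
So the order is V^5+ < Ti^4+ < Sc^3+ < Ca^2+ < S^2- < P^3-; the 4th-largest ion is Sc^3+.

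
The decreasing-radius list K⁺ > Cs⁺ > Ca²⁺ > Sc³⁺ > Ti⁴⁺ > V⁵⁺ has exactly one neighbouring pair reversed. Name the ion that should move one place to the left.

Cs⁺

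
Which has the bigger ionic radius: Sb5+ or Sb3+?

Same element, different charge: the more highly charged cation has fewer electrons and a greater effective nuclear charge per electron, making Sb5+ the smallest.

Sb3+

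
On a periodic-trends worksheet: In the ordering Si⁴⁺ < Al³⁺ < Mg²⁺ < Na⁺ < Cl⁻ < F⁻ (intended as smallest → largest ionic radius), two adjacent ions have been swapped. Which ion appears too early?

Compare adjacent ions: F⁻ and Cl⁻ are in one column with the same charge; the lighter period-2 ion has one fewer shell and is smaller — yet in this increasing list Cl⁻ sits before F⁻. Nothing else is reversed, so Cl⁻ should move one place to the right.

Cl⁻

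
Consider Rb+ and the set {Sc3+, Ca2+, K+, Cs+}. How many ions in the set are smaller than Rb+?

Sc3+ has 18 e⁻ (Z=21), Ca2+ has 18 e⁻ (Z=20), K+ has 18 e⁻ (Z=19), Rb+ has 36 e⁻ (Z=37), Cs+ has 54 e⁻ (Z=55). Sc3+ < Ca2+ (both 18 e⁻, Z=21>20); Ca2+ < K+ (both 18 e⁻, Z=20>19); K+ < Rb+ (same group, 1 shell fewer); Rb+ < Cs+ (same group, period 5 vs 6).
Relative to Rb+, the ions that are smaller are Sc3+, Ca2+, K+. So 3 are smaller.

3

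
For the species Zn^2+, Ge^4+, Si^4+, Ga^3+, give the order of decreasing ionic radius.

Tabulating Z and e⁻: Si^4+: 10 e⁻, Z=14, Ge^4+: 28 e⁻, Z=32, Ga^3+: 28 e⁻, Z=31, Zn^2+: 28 e⁻, Z=30. Si^4+ < Ge^4+ (same group, period 3 vs 4); Ge^4+ < Ga^3+ (isoelectronic, higher Z=32 is smaller); Ga^3+ < Zn^2+ (isoelectronic, higher Z=31 is smaller).

Zn^2+ > Ga^3+ > Ge^4+ > Si^4+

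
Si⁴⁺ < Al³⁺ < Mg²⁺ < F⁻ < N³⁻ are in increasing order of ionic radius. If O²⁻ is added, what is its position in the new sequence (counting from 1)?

5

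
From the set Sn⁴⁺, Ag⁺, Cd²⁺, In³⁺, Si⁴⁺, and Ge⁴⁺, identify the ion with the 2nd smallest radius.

Si⁴⁺ has 10 e⁻ (Z=14), Ge⁴⁺ has 28 e⁻ (Z=32), Sn⁴⁺ has 46 e⁻ (Z=50), In³⁺ has 46 e⁻ (Z=49), Cd²⁺ has 46 e⁻ (Z=48), Ag⁺ has 46 e⁻ (Z=47). Si⁴⁺ < Ge⁴⁺ (same group, 1 shell fewer); Ge⁴⁺ < Sn⁴⁺ (same group, period 4 vs 5); Sn⁴⁺ < In³⁺ (isoelectronic, higher Z=50 is smaller); In³⁺ < Cd²⁺ (isoelectronic, higher Z=49 is smaller); Cd²⁺ < Ag⁺ (isoelectronic, higher Z=48 is smaller).
So the order is Si⁴⁺ < Ge⁴⁺ < Sn⁴⁺ < In³⁺ < Cd²⁺ < Ag⁺; the 2nd-smallest ion is Ge⁴⁺.

Ge⁴⁺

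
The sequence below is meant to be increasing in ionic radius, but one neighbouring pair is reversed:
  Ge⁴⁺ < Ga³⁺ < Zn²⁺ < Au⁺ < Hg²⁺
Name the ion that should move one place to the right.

Au⁺

Check each adjacent pair. Au⁺ and Hg²⁺ are reversed: they are isoelectronic (78 e⁻) and Hg has more protons than Au (80 vs 79), making Hg²⁺ smaller. No other neighbouring pair contradicts the periodic trends, so Au⁺ is the ion listed too early.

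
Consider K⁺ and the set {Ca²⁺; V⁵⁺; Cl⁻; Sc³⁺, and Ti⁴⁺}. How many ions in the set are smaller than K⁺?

4

Each ion has 18 electrons. The ranking follows nuclear charge in reverse — greater Z gives a smaller radius. V⁵⁺ (Z=23), Ti⁴⁺ (Z=22), Sc³⁺ (Z=21), Ca²⁺ (Z=20), K⁺ (Z=19), Cl⁻ (Z=17).
Ordering all of them (including K⁺) by radius gives V⁵⁺ < Ti⁴⁺ < Sc³⁺ < Ca²⁺ < K⁺ < Cl⁻. Count: 4.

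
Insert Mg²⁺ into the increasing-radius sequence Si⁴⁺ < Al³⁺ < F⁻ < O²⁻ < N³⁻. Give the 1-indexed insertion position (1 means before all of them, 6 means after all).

3

Each ion has 10 electrons. The ranking follows nuclear charge in reverse — greater Z gives a smaller radius. Si⁴⁺ (Z=14), Al³⁺ (Z=13), Mg²⁺ (Z=12), F⁻ (Z=9), O²⁻ (Z=8), N³⁻ (Z=7).
Merged order: Si⁴⁺ < Al³⁺ < Mg²⁺ < F⁻ < O²⁻ < N³⁻ — Mg²⁺ is number 3.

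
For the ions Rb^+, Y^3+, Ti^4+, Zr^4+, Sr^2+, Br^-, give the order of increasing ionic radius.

Ti^4+ < Zr^4+ < Y^3+ < Sr^2+ < Rb^+ < Br^-

First list Z and electron count for each: Ti^4+ has 18 e⁻ (Z=22), Zr^4+ has 36 e⁻ (Z=40), Y^3+ has 36 e⁻ (Z=39), Sr^2+ has 36 e⁻ (Z=38), Rb^+ has 36 e⁻ (Z=37), Br^- has 36 e⁻ (Z=35). Ti^4+ < Zr^4+ (same group, period 4 vs 5); Zr^4+ < Y^3+ (both 36 e⁻, Z=40>39); Y^3+ < Sr^2+ (isoelectronic, higher Z=39 is smaller); Sr^2+ < Rb^+ (isoelectronic, higher Z=38 is smaller); Rb^+ < Br^- (both 36 e⁻, Z=37>35).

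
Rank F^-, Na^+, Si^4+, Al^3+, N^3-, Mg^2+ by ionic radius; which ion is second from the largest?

All of these have 10 electrons (isoelectronic). With the same electron cloud, the ion with the most protons pulls it in tightest. Nuclear charges: Si^4+ (Z=14), Al^3+ (Z=13), Mg^2+ (Z=12), Na^+ (Z=11), F^- (Z=9), N^3- (Z=7). Highest Z is smallest.
That gives Si^4+ < Al^3+ < Mg^2+ < Na^+ < F^- < N^3-. From the largest end, number 2 is F^-.

F^-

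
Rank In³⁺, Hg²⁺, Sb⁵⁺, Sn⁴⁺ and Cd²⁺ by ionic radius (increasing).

Electron counts and nuclear charges: Sb⁵⁺ (Z=51, 46 e⁻), Sn⁴⁺ (Z=50, 46 e⁻), In³⁺ (Z=49, 46 e⁻), Cd²⁺ (Z=48, 46 e⁻), Hg²⁺ (Z=80, 78 e⁻). Sb⁵⁺ < Sn⁴⁺ (isoelectronic, higher Z=51 is smaller); Sn⁴⁺ < In³⁺ (both 46 e⁻, Z=50>49); In³⁺ < Cd²⁺ (isoelectronic, higher Z=49 is smaller); Cd²⁺ < Hg²⁺ (same group, period 5 vs 6).

Sb⁵⁺ < Sn⁴⁺ < In³⁺ < Cd²⁺ < Hg²⁺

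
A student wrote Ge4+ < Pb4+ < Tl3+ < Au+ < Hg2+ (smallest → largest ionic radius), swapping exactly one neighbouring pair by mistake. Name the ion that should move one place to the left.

Scanning neighbour by neighbour, only Au+/Hg2+ violates a trend: both have 78 electrons but Z(Hg)=80 > Z(Au)=79, so Hg2+ should be the smaller of the two. That makes Hg2+ the one sitting a position late relative to where it belongs.

Hg2+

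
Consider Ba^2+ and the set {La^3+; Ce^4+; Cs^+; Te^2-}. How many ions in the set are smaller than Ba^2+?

2

Each ion has 54 electrons. The ranking follows nuclear charge in reverse — greater Z gives a smaller radius. Ce^4+ (Z=58), La^3+ (Z=57), Ba^2+ (Z=56), Cs^+ (Z=55), Te^2- (Z=52).
Relative to Ba^2+, the ions that are smaller are Ce^4+, La^3+. So 2 are smaller.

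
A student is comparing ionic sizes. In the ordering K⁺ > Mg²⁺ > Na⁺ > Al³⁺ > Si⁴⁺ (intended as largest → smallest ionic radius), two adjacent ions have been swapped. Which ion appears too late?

Na⁺

Check each adjacent pair. Mg²⁺ and Na⁺ are reversed: they are isoelectronic (10 e⁻) and Mg has more protons than Na (12 vs 11), making Mg²⁺ smaller. No other neighbouring pair contradicts the periodic trends, so Na⁺ is the ion listed too late.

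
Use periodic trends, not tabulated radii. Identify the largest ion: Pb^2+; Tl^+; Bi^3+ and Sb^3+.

Electron counts and nuclear charges: Sb^3+ has 48 e⁻ (Z=51), Bi^3+ has 80 e⁻ (Z=83), Pb^2+ has 80 e⁻ (Z=82), Tl^+ has 80 e⁻ (Z=81). Sb^3+ < Bi^3+ (same group, period 5 vs 6); Bi^3+ < Pb^2+ (isoelectronic, higher Z=83 is smaller); Pb^2+ < Tl^+ (isoelectronic, higher Z=82 is smaller).

Tl^+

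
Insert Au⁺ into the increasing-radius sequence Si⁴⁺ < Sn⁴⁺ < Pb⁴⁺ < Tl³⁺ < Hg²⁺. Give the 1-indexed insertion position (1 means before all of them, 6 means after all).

Work out protons and electrons: Si⁴⁺: 10 e⁻, Z=14, Sn⁴⁺: 46 e⁻, Z=50, Pb⁴⁺: 78 e⁻, Z=82, Tl³⁺: 78 e⁻, Z=81, Hg²⁺: 78 e⁻, Z=80, Au⁺: 78 e⁻, Z=79. Si⁴⁺ < Sn⁴⁺ (same group, period 3 vs 5); Sn⁴⁺ < Pb⁴⁺ (same group, period 5 vs 6); Pb⁴⁺ < Tl³⁺ (both 78 e⁻, Z=82>81); Tl³⁺ < Hg²⁺ (both 78 e⁻, Z=81>80); Hg²⁺ < Au⁺ (isoelectronic, higher Z=80 is smaller).
Putting Au⁺ in gives Si⁴⁺ < Sn⁴⁺ < Pb⁴⁺ < Tl³⁺ < Hg²⁺ < Au⁺; it lands at slot 6.

6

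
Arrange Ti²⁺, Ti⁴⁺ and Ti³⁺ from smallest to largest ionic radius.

Ti⁴⁺ < Ti³⁺ < Ti²⁺

Same element, different charge: the more highly charged cation has fewer electrons and a greater effective nuclear charge per electron, making Ti⁴⁺ the smallest.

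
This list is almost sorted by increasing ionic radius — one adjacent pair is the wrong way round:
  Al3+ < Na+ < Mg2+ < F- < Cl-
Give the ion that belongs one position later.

Na+

Scanning neighbour by neighbour, only Na+/Mg2+ violates a trend: both have 10 electrons but Z(Mg)=12 > Z(Na)=11, so Mg2+ should be the smaller of the two. That makes Na+ the one sitting a position early relative to where it belongs.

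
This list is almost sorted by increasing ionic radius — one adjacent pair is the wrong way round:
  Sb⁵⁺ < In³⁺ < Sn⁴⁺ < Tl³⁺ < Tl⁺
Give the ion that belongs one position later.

In³⁺

The pair In³⁺, Sn⁴⁺ is the wrong way round — Sn⁴⁺ and In³⁺ share 46 electrons; the higher nuclear charge on Sn (Z=50) contracts it more, so Sn⁴⁺ < In³⁺. All other adjacent pairs agree with periodic trends, so In³⁺ is the misplaced ion.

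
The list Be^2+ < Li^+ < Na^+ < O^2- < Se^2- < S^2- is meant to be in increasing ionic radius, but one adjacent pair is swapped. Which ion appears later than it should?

Compare adjacent ions: S^2- and Se^2- are in one column with the same charge; the lighter period-3 ion has one fewer shell and is smaller — yet in this increasing list Se^2- sits before S^2-. Nothing else is reversed, so S^2- should move one place to the left.

S^2-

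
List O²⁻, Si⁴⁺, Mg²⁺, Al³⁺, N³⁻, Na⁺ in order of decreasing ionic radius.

N³⁻ > O²⁻ > Na⁺ > Mg²⁺ > Al³⁺ > Si⁴⁺

All of these have 10 electrons (isoelectronic). With the same electron cloud, the ion with the most protons pulls it in tightest. Nuclear charges: Si⁴⁺ (Z=14), Al³⁺ (Z=13), Mg²⁺ (Z=12), Na⁺ (Z=11), O²⁻ (Z=8), N³⁻ (Z=7). Highest Z is smallest.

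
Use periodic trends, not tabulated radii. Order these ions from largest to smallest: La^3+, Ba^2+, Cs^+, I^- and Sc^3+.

I^- > Cs^+ > Ba^2+ > La^3+ > Sc^3+

Sc^3+: 18 e⁻, Z=21, La^3+: 54 e⁻, Z=57, Ba^2+: 54 e⁻, Z=56, Cs^+: 54 e⁻, Z=55, I^-: 54 e⁻, Z=53. Sc^3+ < La^3+ (same group, 2 shells fewer); La^3+ < Ba^2+ (both 54 e⁻, Z=57>56); Ba^2+ < Cs^+ (isoelectronic, higher Z=56 is smaller); Cs^+ < I^- (both 54 e⁻, Z=55>53).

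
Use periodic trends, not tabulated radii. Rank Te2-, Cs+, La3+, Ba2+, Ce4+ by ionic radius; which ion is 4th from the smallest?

Isoelectronic series (54 e⁻ each). Size is set by nuclear charge: more protons means a smaller ion. Ce4+ (Z=58), La3+ (Z=57), Ba2+ (Z=56), Cs+ (Z=55), Te2- (Z=52).
So the order is Ce4+ < La3+ < Ba2+ < Cs+ < Te2-; the 4th-smallest ion is Cs+.

Cs+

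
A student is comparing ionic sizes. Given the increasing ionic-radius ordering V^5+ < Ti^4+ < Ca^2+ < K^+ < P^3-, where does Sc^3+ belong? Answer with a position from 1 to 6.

Isoelectronic series (18 e⁻ each). Size is set by nuclear charge: more protons means a smaller ion. V^5+ (Z=23), Ti^4+ (Z=22), Sc^3+ (Z=21), Ca^2+ (Z=20), K^+ (Z=19), P^3- (Z=15).
With Sc^3+ included the full order is V^5+ < Ti^4+ < Sc^3+ < Ca^2+ < K^+ < P^3-, so it takes position 3.

3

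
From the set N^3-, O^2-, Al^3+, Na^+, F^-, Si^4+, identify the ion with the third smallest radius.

Isoelectronic series (10 e⁻ each). Size is set by nuclear charge: more protons means a smaller ion. Si^4+ (Z=14), Al^3+ (Z=13), Na^+ (Z=11), F^- (Z=9), O^2- (Z=8), N^3- (Z=7).
So the order is Si^4+ < Al^3+ < Na^+ < F^- < O^2- < N^3-; the 3rd-smallest ion is Na^+.

Na^+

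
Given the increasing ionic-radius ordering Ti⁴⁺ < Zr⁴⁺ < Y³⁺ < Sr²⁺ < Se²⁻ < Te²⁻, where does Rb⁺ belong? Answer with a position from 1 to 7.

5

Work out protons and electrons: Ti⁴⁺: 18 e⁻, Z=22, Zr⁴⁺: 36 e⁻, Z=40, Y³⁺: 36 e⁻, Z=39, Sr²⁺: 36 e⁻, Z=38, Rb⁺: 36 e⁻, Z=37, Se²⁻: 36 e⁻, Z=34, Te²⁻: 54 e⁻, Z=52. Ti⁴⁺ < Zr⁴⁺ (same group, 1 shell fewer); Zr⁴⁺ < Y³⁺ (isoelectronic, higher Z=40 is smaller); Y³⁺ < Sr²⁺ (isoelectronic, higher Z=39 is smaller); Sr²⁺ < Rb⁺ (both 36 e⁻, Z=38>37); Rb⁺ < Se²⁻ (both 36 e⁻, Z=37>34); Se²⁻ < Te²⁻ (same group, period 4 vs 5).
Merged order: Ti⁴⁺ < Zr⁴⁺ < Y³⁺ < Sr²⁺ < Rb⁺ < Se²⁻ < Te²⁻ — Rb⁺ is number 5.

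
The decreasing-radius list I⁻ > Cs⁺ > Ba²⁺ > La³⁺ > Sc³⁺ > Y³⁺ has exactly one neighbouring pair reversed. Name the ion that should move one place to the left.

Check each adjacent pair. Sc³⁺ and Y³⁺ are reversed: Sc³⁺ and Y³⁺ are in one column with the same charge; the lighter period-4 ion has one fewer shell and is smaller. No other neighbouring pair contradicts the periodic trends, so Y³⁺ is the ion listed too late.

Y³⁺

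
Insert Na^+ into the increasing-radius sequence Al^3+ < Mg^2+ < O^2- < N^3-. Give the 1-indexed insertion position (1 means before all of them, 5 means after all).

3

Isoelectronic series (10 e⁻ each). Size is set by nuclear charge: more protons means a smaller ion. Al^3+ (Z=13), Mg^2+ (Z=12), Na^+ (Z=11), O^2- (Z=8), N^3- (Z=7).
Putting Na^+ in gives Al^3+ < Mg^2+ < Na^+ < O^2- < N^3-; it lands at slot 3.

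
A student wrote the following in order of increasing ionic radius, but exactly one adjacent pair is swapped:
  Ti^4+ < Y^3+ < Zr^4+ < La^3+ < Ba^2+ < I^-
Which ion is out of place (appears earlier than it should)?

Y^3+

Scanning neighbour by neighbour, only Y^3+/Zr^4+ violates a trend: Zr^4+ and Y^3+ share 36 electrons; the higher nuclear charge on Zr (Z=40) contracts it more, so Zr^4+ < Y^3+. That makes Y^3+ the one sitting a position early relative to where it belongs.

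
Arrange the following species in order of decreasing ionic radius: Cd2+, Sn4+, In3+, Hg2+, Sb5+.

Work out protons and electrons: Sb5+ has 46 e⁻ (Z=51), Sn4+ has 46 e⁻ (Z=50), In3+ has 46 e⁻ (Z=49), Cd2+ has 46 e⁻ (Z=48), Hg2+ has 78 e⁻ (Z=80). Sb5+ < Sn4+ (isoelectronic, higher Z=51 is smaller); Sn4+ < In3+ (both 46 e⁻, Z=50>49); In3+ < Cd2+ (both 46 e⁻, Z=49>48); Cd2+ < Hg2+ (same group, 1 shell fewer).

Hg2+ > Cd2+ > In3+ > Sn4+ > Sb5+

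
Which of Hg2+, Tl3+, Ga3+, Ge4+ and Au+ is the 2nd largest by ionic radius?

Hg2+

Work out protons and electrons: Ge4+: 28 e⁻, Z=32, Ga3+: 28 e⁻, Z=31, Tl3+: 78 e⁻, Z=81, Hg2+: 78 e⁻, Z=80, Au+: 78 e⁻, Z=79. Ge4+ < Ga3+ (both 28 e⁻, Z=32>31); Ga3+ < Tl3+ (same group, 2 shells fewer); Tl3+ < Hg2+ (both 78 e⁻, Z=81>80); Hg2+ < Au+ (both 78 e⁻, Z=80>79).
Full ascending order: Ge4+ < Ga3+ < Tl3+ < Hg2+ < Au+. Counting from the largest, position 2 is Hg2+.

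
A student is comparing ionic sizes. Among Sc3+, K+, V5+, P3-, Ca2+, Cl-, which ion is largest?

All of these have 18 electrons (isoelectronic). With the same electron cloud, the ion with the most protons pulls it in tightest. Nuclear charges: V5+ (Z=23), Sc3+ (Z=21), Ca2+ (Z=20), K+ (Z=19), Cl- (Z=17), P3- (Z=15). Highest Z is smallest.

P3-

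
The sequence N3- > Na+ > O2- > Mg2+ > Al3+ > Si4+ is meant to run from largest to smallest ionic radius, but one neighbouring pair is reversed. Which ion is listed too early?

Na+

Check each adjacent pair. Na+ and O2- are reversed: Na+ and O2- share 10 electrons; the higher nuclear charge on Na (Z=11) contracts it more, so Na+ < O2-. No other neighbouring pair contradicts the periodic trends, so Na+ is the ion listed too early.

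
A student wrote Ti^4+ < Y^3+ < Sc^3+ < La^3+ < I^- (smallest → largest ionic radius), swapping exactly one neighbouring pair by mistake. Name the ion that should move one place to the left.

Compare adjacent ions: same group and charge — period 4 sits above period 5, so Sc^3+ is smaller — yet in this increasing list Y^3+ sits before Sc^3+. Nothing else is reversed, so Sc^3+ should move one place to the left.

Sc^3+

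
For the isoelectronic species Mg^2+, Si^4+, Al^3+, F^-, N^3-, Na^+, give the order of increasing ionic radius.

Si^4+ < Al^3+ < Mg^2+ < Na^+ < F^- < N^3-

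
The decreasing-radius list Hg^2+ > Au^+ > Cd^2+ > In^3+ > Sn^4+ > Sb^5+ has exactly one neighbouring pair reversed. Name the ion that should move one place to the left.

Scanning neighbour by neighbour, only Hg^2+/Au^+ violates a trend: Hg^2+ and Au^+ share 78 electrons; the higher nuclear charge on Hg (Z=80) contracts it more, so Hg^2+ < Au^+. That makes Au^+ the one sitting a position late relative to where it belongs.

Au^+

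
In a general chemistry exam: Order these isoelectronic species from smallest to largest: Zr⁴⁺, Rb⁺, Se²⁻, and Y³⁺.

Zr⁴⁺ < Y³⁺ < Rb⁺ < Se²⁻

These species are isoelectronic with 36 electrons. The only difference is the number of protons: Zr⁴⁺ (Z=40), Y³⁺ (Z=39), Rb⁺ (Z=37), Se²⁻ (Z=34). The strongest nuclear pull (Zr⁴⁺) gives the smallest ion.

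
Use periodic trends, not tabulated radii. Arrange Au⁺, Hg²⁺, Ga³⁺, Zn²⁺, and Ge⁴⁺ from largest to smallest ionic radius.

Au⁺ > Hg²⁺ > Zn²⁺ > Ga³⁺ > Ge⁴⁺

Ge⁴⁺: 28 e⁻, Z=32, Ga³⁺: 28 e⁻, Z=31, Zn²⁺: 28 e⁻, Z=30, Hg²⁺: 78 e⁻, Z=80, Au⁺: 78 e⁻, Z=79. Ge⁴⁺ < Ga³⁺ (isoelectronic, higher Z=32 is smaller); Ga³⁺ < Zn²⁺ (both 28 e⁻, Z=31>30); Zn²⁺ < Hg²⁺ (same group, period 4 vs 6); Hg²⁺ < Au⁺ (both 78 e⁻, Z=80>79).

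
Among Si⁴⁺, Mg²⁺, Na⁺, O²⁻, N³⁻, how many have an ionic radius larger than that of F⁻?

Isoelectronic series (10 e⁻ each). Size is set by nuclear charge: more protons means a smaller ion. Si⁴⁺ (Z=14), Mg²⁺ (Z=12), Na⁺ (Z=11), F⁻ (Z=9), O²⁻ (Z=8), N³⁻ (Z=7).
Ordering all of them (including F⁻) by radius gives Si⁴⁺ < Mg²⁺ < Na⁺ < F⁻ < O²⁻ < N³⁻. So 2 are larger.

2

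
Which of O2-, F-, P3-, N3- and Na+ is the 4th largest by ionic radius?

F-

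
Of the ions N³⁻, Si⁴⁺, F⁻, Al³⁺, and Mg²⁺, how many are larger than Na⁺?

2

Isoelectronic series (10 e⁻ each). Size is set by nuclear charge: more protons means a smaller ion. Si⁴⁺ (Z=14), Al³⁺ (Z=13), Mg²⁺ (Z=12), Na⁺ (Z=11), F⁻ (Z=9), N³⁻ (Z=7).
Placing each against Na⁺: smaller — Si⁴⁺, Al³⁺, Mg²⁺; larger — F⁻, N³⁻. That's 2.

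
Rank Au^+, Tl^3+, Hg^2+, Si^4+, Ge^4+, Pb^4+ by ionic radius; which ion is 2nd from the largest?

Hg^2+

Tabulating Z and e⁻: Si^4+: 10 e⁻, Z=14, Ge^4+: 28 e⁻, Z=32, Pb^4+: 78 e⁻, Z=82, Tl^3+: 78 e⁻, Z=81, Hg^2+: 78 e⁻, Z=80, Au^+: 78 e⁻, Z=79. Si^4+ < Ge^4+ (same group, 1 shell fewer); Ge^4+ < Pb^4+ (same group, period 4 vs 6); Pb^4+ < Tl^3+ (both 78 e⁻, Z=82>81); Tl^3+ < Hg^2+ (isoelectronic, higher Z=81 is smaller); Hg^2+ < Au^+ (both 78 e⁻, Z=80>79).
Ordering: Si^4+ < Ge^4+ < Pb^4+ < Tl^3+ < Hg^2+ < Au^+. The 2nd largest is Hg^2+.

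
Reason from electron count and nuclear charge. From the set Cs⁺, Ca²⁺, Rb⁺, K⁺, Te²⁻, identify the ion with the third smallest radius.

Rb⁺

First list Z and electron count for each: Ca²⁺ (Z=20, 18 e⁻), K⁺ (Z=19, 18 e⁻), Rb⁺ (Z=37, 36 e⁻), Cs⁺ (Z=55, 54 e⁻), Te²⁻ (Z=52, 54 e⁻). Ca²⁺ < K⁺ (isoelectronic, higher Z=20 is smaller); K⁺ < Rb⁺ (same group, period 4 vs 5); Rb⁺ < Cs⁺ (same group, period 5 vs 6); Cs⁺ < Te²⁻ (isoelectronic, higher Z=55 is smaller).
Full ascending order: Ca²⁺ < K⁺ < Rb⁺ < Cs⁺ < Te²⁻. Counting from the smallest, position 3 is Rb⁺.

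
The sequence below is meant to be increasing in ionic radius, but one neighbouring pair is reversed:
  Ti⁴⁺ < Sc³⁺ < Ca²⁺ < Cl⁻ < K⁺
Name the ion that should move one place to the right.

Cl⁻

Compare adjacent ions: K⁺ and Cl⁻ share 18 electrons; the higher nuclear charge on K (Z=19) contracts it more, so K⁺ < Cl⁻ — yet in this increasing list Cl⁻ sits before K⁺. Nothing else is reversed, so Cl⁻ should move one place to the right.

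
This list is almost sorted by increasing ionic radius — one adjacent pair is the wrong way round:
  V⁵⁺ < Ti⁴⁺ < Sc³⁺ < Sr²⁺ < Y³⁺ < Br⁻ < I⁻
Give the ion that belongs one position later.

Sr²⁺

Compare adjacent ions: both have 36 electrons but Z(Y)=39 > Z(Sr)=38, so Y³⁺ should be the smaller of the two — yet in this increasing list Sr²⁺ sits before Y³⁺. Nothing else is reversed, so Sr²⁺ should move one place to the right.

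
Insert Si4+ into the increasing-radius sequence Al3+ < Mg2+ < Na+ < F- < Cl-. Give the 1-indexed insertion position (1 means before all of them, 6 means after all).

Electron counts and nuclear charges: Si4+ has 10 e⁻ (Z=14), Al3+ has 10 e⁻ (Z=13), Mg2+ has 10 e⁻ (Z=12), Na+ has 10 e⁻ (Z=11), F- has 10 e⁻ (Z=9), Cl- has 18 e⁻ (Z=17). Si4+ < Al3+ (isoelectronic, higher Z=14 is smaller); Al3+ < Mg2+ (isoelectronic, higher Z=13 is smaller); Mg2+ < Na+ (both 10 e⁻, Z=12>11); Na+ < F- (isoelectronic, higher Z=11 is smaller); F- < Cl- (same group, 1 shell fewer).
With Si4+ included the full order is Si4+ < Al3+ < Mg2+ < Na+ < F- < Cl-, so it takes position 1.

1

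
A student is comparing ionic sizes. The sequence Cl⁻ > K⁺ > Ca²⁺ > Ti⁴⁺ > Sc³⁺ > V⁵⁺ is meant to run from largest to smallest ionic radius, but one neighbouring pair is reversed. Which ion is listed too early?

The pair Ti⁴⁺, Sc³⁺ is the wrong way round — Ti⁴⁺ and Sc³⁺ share 18 electrons; the higher nuclear charge on Ti (Z=22) contracts it more, so Ti⁴⁺ < Sc³⁺. All other adjacent pairs agree with periodic trends, so Ti⁴⁺ is the misplaced ion.

Ti⁴⁺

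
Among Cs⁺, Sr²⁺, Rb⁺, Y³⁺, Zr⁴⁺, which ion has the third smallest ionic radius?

Sr²⁺

Tabulating Z and e⁻: Zr⁴⁺ (Z=40, 36 e⁻), Y³⁺ (Z=39, 36 e⁻), Sr²⁺ (Z=38, 36 e⁻), Rb⁺ (Z=37, 36 e⁻), Cs⁺ (Z=55, 54 e⁻). Zr⁴⁺ < Y³⁺ (both 36 e⁻, Z=40>39); Y³⁺ < Sr²⁺ (isoelectronic, higher Z=39 is smaller); Sr²⁺ < Rb⁺ (both 36 e⁻, Z=38>37); Rb⁺ < Cs⁺ (same group, 1 shell fewer).
Full ascending order: Zr⁴⁺ < Y³⁺ < Sr²⁺ < Rb⁺ < Cs⁺. Counting from the smallest, position 3 is Sr²⁺.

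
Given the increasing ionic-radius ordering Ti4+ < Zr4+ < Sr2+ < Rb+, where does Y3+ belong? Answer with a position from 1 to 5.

3

First list Z and electron count for each: Ti4+ has 18 e⁻ (Z=22), Zr4+ has 36 e⁻ (Z=40), Y3+ has 36 e⁻ (Z=39), Sr2+ has 36 e⁻ (Z=38), Rb+ has 36 e⁻ (Z=37). Ti4+ < Zr4+ (same group, period 4 vs 5); Zr4+ < Y3+ (both 36 e⁻, Z=40>39); Y3+ < Sr2+ (isoelectronic, higher Z=39 is smaller); Sr2+ < Rb+ (both 36 e⁻, Z=38>37).
Putting Y3+ in gives Ti4+ < Zr4+ < Y3+ < Sr2+ < Rb+; it lands at slot 3.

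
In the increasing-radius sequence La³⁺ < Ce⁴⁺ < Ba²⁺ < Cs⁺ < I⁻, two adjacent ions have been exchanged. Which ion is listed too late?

Ce⁴⁺

Check each adjacent pair. La³⁺ and Ce⁴⁺ are reversed: both have 54 electrons but Z(Ce)=58 > Z(La)=57, so Ce⁴⁺ should be the smaller of the two. No other neighbouring pair contradicts the periodic trends, so Ce⁴⁺ is the ion listed too late.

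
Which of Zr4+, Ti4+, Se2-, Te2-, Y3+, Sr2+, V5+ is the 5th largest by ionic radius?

V5+ (Z=23, 18 e⁻), Ti4+ (Z=22, 18 e⁻), Zr4+ (Z=40, 36 e⁻), Y3+ (Z=39, 36 e⁻), Sr2+ (Z=38, 36 e⁻), Se2- (Z=34, 36 e⁻), Te2- (Z=52, 54 e⁻). V5+ < Ti4+ (both 18 e⁻, Z=23>22); Ti4+ < Zr4+ (same group, 1 shell fewer); Zr4+ < Y3+ (both 36 e⁻, Z=40>39); Y3+ < Sr2+ (isoelectronic, higher Z=39 is smaller); Sr2+ < Se2- (isoelectronic, higher Z=38 is smaller); Se2- < Te2- (same group, period 4 vs 5).
So the order is V5+ < Ti4+ < Zr4+ < Y3+ < Sr2+ < Se2- < Te2-; the 5th-largest ion is Zr4+.

Zr4+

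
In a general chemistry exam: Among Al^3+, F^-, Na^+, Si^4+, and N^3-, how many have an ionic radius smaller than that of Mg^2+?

2

All of these have 10 electrons (isoelectronic). With the same electron cloud, the ion with the most protons pulls it in tightest. Nuclear charges: Si^4+ (Z=14), Al^3+ (Z=13), Mg^2+ (Z=12), Na^+ (Z=11), F^- (Z=9), N^3- (Z=7). Highest Z is smallest.
Relative to Mg^2+, the ions that are smaller are Si^4+, Al^3+. So 2 are smaller.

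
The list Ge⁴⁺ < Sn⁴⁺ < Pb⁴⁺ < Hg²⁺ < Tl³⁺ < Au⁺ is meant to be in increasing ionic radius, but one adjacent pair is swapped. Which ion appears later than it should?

Tl³⁺

Scanning neighbour by neighbour, only Hg²⁺/Tl³⁺ violates a trend: both have 78 electrons but Z(Tl)=81 > Z(Hg)=80, so Tl³⁺ should be the smaller of the two. That makes Tl³⁺ the one sitting a position late relative to where it belongs.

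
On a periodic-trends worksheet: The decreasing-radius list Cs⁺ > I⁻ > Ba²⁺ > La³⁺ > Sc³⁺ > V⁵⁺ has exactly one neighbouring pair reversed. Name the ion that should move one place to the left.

I⁻

Check each adjacent pair. Cs⁺ and I⁻ are reversed: Cs⁺ and I⁻ share 54 electrons; the higher nuclear charge on Cs (Z=55) contracts it more, so Cs⁺ < I⁻. No other neighbouring pair contradicts the periodic trends, so I⁻ is the ion listed too late.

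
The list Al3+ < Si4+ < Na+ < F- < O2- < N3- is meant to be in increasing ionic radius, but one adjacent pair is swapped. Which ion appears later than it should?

Si4+

Compare adjacent ions: Si4+ and Al3+ share 10 electrons; the higher nuclear charge on Si (Z=14) contracts it more, so Si4+ < Al3+ — yet in this increasing list Al3+ sits before Si4+. Nothing else is reversed, so Si4+ should move one place to the left.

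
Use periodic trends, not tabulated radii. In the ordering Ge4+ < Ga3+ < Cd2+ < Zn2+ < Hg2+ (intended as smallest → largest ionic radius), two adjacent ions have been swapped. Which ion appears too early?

Cd2+

The pair Cd2+, Zn2+ is the wrong way round — same group and charge — period 4 sits above period 5, so Zn2+ is smaller. All other adjacent pairs agree with periodic trends, so Cd2+ is the misplaced ion.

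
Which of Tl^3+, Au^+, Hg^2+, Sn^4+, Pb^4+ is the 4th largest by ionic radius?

Sn^4+ has 46 e⁻ (Z=50), Pb^4+ has 78 e⁻ (Z=82), Tl^3+ has 78 e⁻ (Z=81), Hg^2+ has 78 e⁻ (Z=80), Au^+ has 78 e⁻ (Z=79). Sn^4+ < Pb^4+ (same group, period 5 vs 6); Pb^4+ < Tl^3+ (both 78 e⁻, Z=82>81); Tl^3+ < Hg^2+ (isoelectronic, higher Z=81 is smaller); Hg^2+ < Au^+ (both 78 e⁻, Z=80>79).
So the order is Sn^4+ < Pb^4+ < Tl^3+ < Hg^2+ < Au^+; the 4th-largest ion is Pb^4+.

Pb^4+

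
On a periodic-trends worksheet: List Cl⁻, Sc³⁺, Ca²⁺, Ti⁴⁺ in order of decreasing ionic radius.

These species are isoelectronic with 18 electrons. The only difference is the number of protons: Ti⁴⁺ (Z=22), Sc³⁺ (Z=21), Ca²⁺ (Z=20), Cl⁻ (Z=17). The strongest nuclear pull (Ti⁴⁺) gives the smallest ion.

Cl⁻ > Ca²⁺ > Sc³⁺ > Ti⁴⁺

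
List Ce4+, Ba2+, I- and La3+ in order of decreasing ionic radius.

I- > Ba2+ > La3+ > Ce4+

These species are isoelectronic with 54 electrons. The only difference is the number of protons: Ce4+ (Z=58), La3+ (Z=57), Ba2+ (Z=56), I- (Z=53). The strongest nuclear pull (Ce4+) gives the smallest ion.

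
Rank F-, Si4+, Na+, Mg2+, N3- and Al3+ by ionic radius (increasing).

Isoelectronic series (10 e⁻ each). Size is set by nuclear charge: more protons means a smaller ion. Si4+ (Z=14), Al3+ (Z=13), Mg2+ (Z=12), Na+ (Z=11), F- (Z=9), N3- (Z=7).

Si4+ < Al3+ < Mg2+ < Na+ < F- < N3-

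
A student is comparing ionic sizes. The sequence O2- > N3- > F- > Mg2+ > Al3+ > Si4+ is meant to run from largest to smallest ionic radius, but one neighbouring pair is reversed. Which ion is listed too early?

O2-

Scanning neighbour by neighbour, only O2-/N3- violates a trend: both have 10 electrons but Z(O)=8 > Z(N)=7, so O2- should be the smaller of the two. That makes O2- the one sitting a position early relative to where it belongs.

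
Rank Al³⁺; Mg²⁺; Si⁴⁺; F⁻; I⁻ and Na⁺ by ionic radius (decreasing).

First list Z and electron count for each: Si⁴⁺ has 10 e⁻ (Z=14), Al³⁺ has 10 e⁻ (Z=13), Mg²⁺ has 10 e⁻ (Z=12), Na⁺ has 10 e⁻ (Z=11), F⁻ has 10 e⁻ (Z=9), I⁻ has 54 e⁻ (Z=53). Si⁴⁺ < Al³⁺ (both 10 e⁻, Z=14>13); Al³⁺ < Mg²⁺ (isoelectronic, higher Z=13 is smaller); Mg²⁺ < Na⁺ (both 10 e⁻, Z=12>11); Na⁺ < F⁻ (isoelectronic, higher Z=11 is smaller); F⁻ < I⁻ (same group, period 2 vs 5).

I⁻ > F⁻ > Na⁺ > Mg²⁺ > Al³⁺ > Si⁴⁺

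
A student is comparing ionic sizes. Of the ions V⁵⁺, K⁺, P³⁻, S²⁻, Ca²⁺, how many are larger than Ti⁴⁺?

Each ion has 18 electrons. The ranking follows nuclear charge in reverse — greater Z gives a smaller radius. V⁵⁺ (Z=23), Ti⁴⁺ (Z=22), Ca²⁺ (Z=20), K⁺ (Z=19), S²⁻ (Z=16), P³⁻ (Z=15).
Overall: V⁵⁺ < Ti⁴⁺ < Ca²⁺ < K⁺ < S²⁻ < P³⁻. Ti⁴⁺ has 1 below it and 4 above. Count: 4.

4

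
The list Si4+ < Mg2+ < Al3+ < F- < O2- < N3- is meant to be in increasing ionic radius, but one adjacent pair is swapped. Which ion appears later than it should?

Al3+

Scanning neighbour by neighbour, only Mg2+/Al3+ violates a trend: both have 10 electrons but Z(Al)=13 > Z(Mg)=12, so Al3+ should be the smaller of the two. That makes Al3+ the one sitting a position late relative to where it belongs.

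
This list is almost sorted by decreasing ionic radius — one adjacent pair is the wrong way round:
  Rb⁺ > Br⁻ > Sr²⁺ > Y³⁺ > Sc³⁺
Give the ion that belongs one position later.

Rb⁺

The pair Rb⁺, Br⁻ is the wrong way round — Rb⁺ and Br⁻ share 36 electrons; the higher nuclear charge on Rb (Z=37) contracts it more, so Rb⁺ < Br⁻. All other adjacent pairs agree with periodic trends, so Rb⁺ is the misplaced ion.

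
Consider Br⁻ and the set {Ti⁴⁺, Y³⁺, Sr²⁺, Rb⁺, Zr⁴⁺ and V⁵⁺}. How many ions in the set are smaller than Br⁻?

6

V⁵⁺ has 18 e⁻ (Z=23), Ti⁴⁺ has 18 e⁻ (Z=22), Zr⁴⁺ has 36 e⁻ (Z=40), Y³⁺ has 36 e⁻ (Z=39), Sr²⁺ has 36 e⁻ (Z=38), Rb⁺ has 36 e⁻ (Z=37), Br⁻ has 36 e⁻ (Z=35). V⁵⁺ < Ti⁴⁺ (both 18 e⁻, Z=23>22); Ti⁴⁺ < Zr⁴⁺ (same group, period 4 vs 5); Zr⁴⁺ < Y³⁺ (isoelectronic, higher Z=40 is smaller); Y³⁺ < Sr²⁺ (isoelectronic, higher Z=39 is smaller); Sr²⁺ < Rb⁺ (both 36 e⁻, Z=38>37); Rb⁺ < Br⁻ (both 36 e⁻, Z=37>35).
Relative to Br⁻, the ions that are smaller are V⁵⁺, Ti⁴⁺, Zr⁴⁺, Y³⁺, Sr²⁺, Rb⁺. That's 6.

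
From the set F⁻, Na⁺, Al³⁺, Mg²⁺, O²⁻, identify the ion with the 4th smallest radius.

F⁻

All of these have 10 electrons (isoelectronic). With the same electron cloud, the ion with the most protons pulls it in tightest. Nuclear charges: Al³⁺ (Z=13), Mg²⁺ (Z=12), Na⁺ (Z=11), F⁻ (Z=9), O²⁻ (Z=8). Highest Z is smallest.
Ordering: Al³⁺ < Mg²⁺ < Na⁺ < F⁻ < O²⁻. The 4th smallest is F⁻.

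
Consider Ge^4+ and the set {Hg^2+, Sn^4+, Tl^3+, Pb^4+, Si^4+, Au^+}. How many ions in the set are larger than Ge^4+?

Work out protons and electrons: Si^4+: 10 e⁻, Z=14, Ge^4+: 28 e⁻, Z=32, Sn^4+: 46 e⁻, Z=50, Pb^4+: 78 e⁻, Z=82, Tl^3+: 78 e⁻, Z=81, Hg^2+: 78 e⁻, Z=80, Au^+: 78 e⁻, Z=79. Si^4+ < Ge^4+ (same group, period 3 vs 4); Ge^4+ < Sn^4+ (same group, 1 shell fewer); Sn^4+ < Pb^4+ (same group, period 5 vs 6); Pb^4+ < Tl^3+ (isoelectronic, higher Z=82 is smaller); Tl^3+ < Hg^2+ (both 78 e⁻, Z=81>80); Hg^2+ < Au^+ (both 78 e⁻, Z=80>79).
Relative to Ge^4+, the ions that are larger are Sn^4+, Pb^4+, Tl^3+, Hg^2+, Au^+. That's 5.

5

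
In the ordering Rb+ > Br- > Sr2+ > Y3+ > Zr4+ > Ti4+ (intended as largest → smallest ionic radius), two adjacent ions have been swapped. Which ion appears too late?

The pair Rb+, Br- is the wrong way round — Rb+ and Br- share 36 electrons; the higher nuclear charge on Rb (Z=37) contracts it more, so Rb+ < Br-. All other adjacent pairs agree with periodic trends, so Br- is the misplaced ion.

Br-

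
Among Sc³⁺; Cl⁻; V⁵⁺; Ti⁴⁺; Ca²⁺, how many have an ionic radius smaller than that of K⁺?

4

Each ion has 18 electrons. The ranking follows nuclear charge in reverse — greater Z gives a smaller radius. V⁵⁺ (Z=23), Ti⁴⁺ (Z=22), Sc³⁺ (Z=21), Ca²⁺ (Z=20), K⁺ (Z=19), Cl⁻ (Z=17).
Placing each against K⁺: smaller — V⁵⁺, Ti⁴⁺, Sc³⁺, Ca²⁺; larger — Cl⁻. That's 4.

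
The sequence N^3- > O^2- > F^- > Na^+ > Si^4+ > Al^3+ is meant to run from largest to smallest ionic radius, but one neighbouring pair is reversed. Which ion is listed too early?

Si^4+

Scanning neighbour by neighbour, only Si^4+/Al^3+ violates a trend: both have 10 electrons but Z(Si)=14 > Z(Al)=13, so Si^4+ should be the smaller of the two. That makes Si^4+ the one sitting a position early relative to where it belongs.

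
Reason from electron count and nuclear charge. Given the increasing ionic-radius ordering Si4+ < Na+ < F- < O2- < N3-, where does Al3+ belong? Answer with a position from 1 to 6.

These species are isoelectronic with 10 electrons. The only difference is the number of protons: Si4+ (Z=14), Al3+ (Z=13), Na+ (Z=11), F- (Z=9), O2- (Z=8), N3- (Z=7). The strongest nuclear pull (Si4+) gives the smallest ion.
Merged order: Si4+ < Al3+ < Na+ < F- < O2- < N3- — Al3+ is number 2.

2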